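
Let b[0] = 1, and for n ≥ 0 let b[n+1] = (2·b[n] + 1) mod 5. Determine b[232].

Computing terms: b[0] = 1,  b[1] = 3,  b[2] = 2,  b[3] = 0,  b[4] = 1.
The sequence repeats with period 4.
So b[232] = b[0 + ((232-0) mod 4)] = b[0] = 1.

1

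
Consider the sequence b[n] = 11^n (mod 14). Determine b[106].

11

b[1] = 11, b[2] = 9, b[3] = 1, b[4] = 11.
The sequence repeats with period 3.
(106 - 1) mod 3 = 0, so b[106] = b[1] = 11.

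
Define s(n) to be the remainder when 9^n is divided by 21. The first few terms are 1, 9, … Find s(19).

We have s(0) = 1, s(1) = 9, s(2) = 18, s(3) = 15, s(4) = 9.
Since s(4) = s(1) = 9, the sequence is eventually periodic: after a pre-period of length 1 it cycles with period 3.
For n ≥ 1, s(n) depends only on (n - 1) mod 3. (19 - 1) mod 3 = 0, so s(19) = s(1) = 9.

9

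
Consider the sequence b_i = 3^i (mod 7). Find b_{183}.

6

Computing terms: b_1 = 3,  b_2 = 2,  b_3 = 6,  b_4 = 4,  b_5 = 5,  b_6 = 1,  b_7 = 3.
Since b_7 = b_1 = 3, the sequence is periodic with period 6.
So b_{183} = b_{1 + ((183-1) mod 6)} = b_3 = 6.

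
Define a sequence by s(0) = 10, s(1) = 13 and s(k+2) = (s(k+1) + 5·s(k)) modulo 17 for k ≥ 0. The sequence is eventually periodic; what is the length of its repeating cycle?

16

Listing terms: s(0) = 10; s(1) = 13; s(2) = 12; s(3) = 9; s(4) = 1; s(5) = 12; s(6) = 0; s(7) = 9; s(8) = 9; s(9) = 3; s(10) = 14; s(11) = 12; s(12) = 14; s(13) = 6; s(14) = 8; s(15) = 4; s(16) = 10; s(17) = 13.
Since (s(16), s(17)) = (s(0), s(1)) = (10, 13) (two consecutive terms determine the rest), the sequence is periodic with period 16.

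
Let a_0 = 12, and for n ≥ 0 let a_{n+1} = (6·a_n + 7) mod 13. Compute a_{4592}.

5

a_0 = 12; a_1 = 1; a_2 = 0; a_3 = 7; a_4 = 10; a_5 = 2; a_6 = 6; a_7 = 4; a_8 = 5; a_9 = 11; a_{10} = 8; a_{11} = 3; a_{12} = 12.
The sequence repeats with period 12.
So a_{4592} = a_{0 + ((4592-0) mod 12)} = a_8 = 5.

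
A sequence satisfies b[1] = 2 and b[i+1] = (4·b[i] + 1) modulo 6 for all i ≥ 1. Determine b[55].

5

Listing terms: b[1] = 2; b[2] = 3; b[3] = 1; b[4] = 5; b[5] = 3.
Since b[5] = b[2] = 3, the sequence is eventually periodic: after a pre-period of length 1 it cycles with period 3.
For i ≥ 2, b[i] depends only on (i - 2) mod 3. (55 - 2) mod 3 = 2, so b[55] = b[4] = 5.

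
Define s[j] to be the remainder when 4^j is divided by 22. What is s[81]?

4

Listing terms: s[1] = 4,  s[2] = 16,  s[3] = 20,  s[4] = 14,  s[5] = 12,  s[6] = 4.
The sequence repeats with period 5.
(81 - 1) mod 5 = 0, so s[81] = s[1] = 4.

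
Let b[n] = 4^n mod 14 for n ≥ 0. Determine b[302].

We have b[0] = 1; b[1] = 4; b[2] = 2; b[3] = 8; b[4] = 4.
Since b[4] = b[1] = 4, the sequence is eventually periodic: after a pre-period of length 1 it cycles with period 3.
For n ≥ 1, b[n] depends only on (n - 1) mod 3. (302 - 1) mod 3 = 1, so b[302] = b[2] = 2.

2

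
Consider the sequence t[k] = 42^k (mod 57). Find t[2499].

Computing terms: t[0] = 1,  t[1] = 42,  t[2] = 54,  t[3] = 45,  t[4] = 9,  t[5] = 36,  t[6] = 30,  t[7] = 6,  t[8] = 24,  t[9] = 39,  t[10] = 42.
Since t[10] = t[1] = 42, the sequence is eventually periodic: after a pre-period of length 1 it cycles with period 9.
For k ≥ 1, t[k] depends only on (k - 1) mod 9. (2499 - 1) mod 9 = 5, so t[2499] = t[6] = 30.

30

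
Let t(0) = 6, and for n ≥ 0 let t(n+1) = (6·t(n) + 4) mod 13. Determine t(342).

Computing terms: t(0) = 6, t(1) = 1, t(2) = 10, t(3) = 12, t(4) = 11, t(5) = 5, t(6) = 8, t(7) = 0, t(8) = 4, t(9) = 2, t(10) = 3, t(11) = 9, t(12) = 6.
The sequence repeats with period 12.
So t(342) = t(0 + ((342-0) mod 12)) = t(6) = 8.

8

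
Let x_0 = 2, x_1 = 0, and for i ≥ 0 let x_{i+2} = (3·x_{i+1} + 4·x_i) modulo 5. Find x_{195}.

3

Computing terms: x_0 = 2,  x_1 = 0,  x_2 = 3,  x_3 = 4,  x_4 = 4,  x_5 = 3,  x_6 = 0,  x_7 = 2,  x_8 = 1,  x_9 = 1,  x_{10} = 2,  x_{11} = 0.
The sequence repeats with period 10.
So x_{195} = x_{0 + ((195-0) mod 10)} = x_5 = 3.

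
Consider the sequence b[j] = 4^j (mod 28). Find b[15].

8

Computing terms: b[0] = 1; b[1] = 4; b[2] = 16; b[3] = 8; b[4] = 4.
Since b[4] = b[1] = 4, the sequence is eventually periodic: after a pre-period of length 1 it cycles with period 3.
For j ≥ 1, b[j] depends only on (j - 1) mod 3. (15 - 1) mod 3 = 2, so b[15] = b[3] = 8.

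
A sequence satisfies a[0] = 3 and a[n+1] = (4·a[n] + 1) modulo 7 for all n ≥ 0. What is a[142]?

6

Computing terms: a[0] = 3, a[1] = 6, a[2] = 4, a[3] = 3.
The sequence repeats with period 3.
So a[142] = a[0 + ((142-0) mod 3)] = a[1] = 6.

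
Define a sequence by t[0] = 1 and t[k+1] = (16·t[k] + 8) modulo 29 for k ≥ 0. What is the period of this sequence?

We have t[0] = 1,  t[1] = 24,  t[2] = 15,  t[3] = 16,  t[4] = 3,  t[5] = 27,  t[6] = 5,  t[7] = 1.
Since t[7] = t[0] = 1, the sequence is periodic with period 7.

7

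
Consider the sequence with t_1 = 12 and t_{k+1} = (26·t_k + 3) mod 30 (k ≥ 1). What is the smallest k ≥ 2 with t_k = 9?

Computing terms: t_1 = 12, t_2 = 15, t_3 = 3, t_4 = 21, t_5 = 9, t_6 = 27, t_7 = 15.
Since t_7 = t_2 = 15, the sequence is eventually periodic: after a pre-period of length 1 it cycles with period 5.
The value 9 first appears (with k ≥ 2) at t_5.

5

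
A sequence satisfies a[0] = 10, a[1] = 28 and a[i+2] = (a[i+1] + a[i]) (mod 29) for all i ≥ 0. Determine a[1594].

We have a[0] = 10, a[1] = 28, a[2] = 9, a[3] = 8, a[4] = 17, a[5] = 25, a[6] = 13, a[7] = 9, a[8] = 22, a[9] = 2, a[10] = 24, a[11] = 26, a[12] = 21, a[13] = 18, a[14] = 10, a[15] = 28.
Since (a[14], a[15]) = (a[0], a[1]) = (10, 28) (two consecutive terms determine the rest), the sequence is periodic with period 14.
So a[1594] = a[0 + ((1594-0) mod 14)] = a[12] = 21.

21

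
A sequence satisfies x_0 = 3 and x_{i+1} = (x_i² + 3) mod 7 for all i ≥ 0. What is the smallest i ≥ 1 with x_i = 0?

We have x_0 = 3,  x_1 = 5,  x_2 = 0,  x_3 = 3.
Since x_3 = x_0 = 3, the sequence is periodic with period 3.
The value 0 first appears (with i ≥ 1) at x_2.

2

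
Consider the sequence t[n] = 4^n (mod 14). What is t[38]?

2

Listing terms: t[0] = 1; t[1] = 4; t[2] = 2; t[3] = 8; t[4] = 4.
Since t[4] = t[1] = 4, the sequence is eventually periodic: after a pre-period of length 1 it cycles with period 3.
For n ≥ 1, t[n] depends only on (n - 1) mod 3. (38 - 1) mod 3 = 1, so t[38] = t[2] = 2.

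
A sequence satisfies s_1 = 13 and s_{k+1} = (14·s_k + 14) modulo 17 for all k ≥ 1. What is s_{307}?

Computing terms: s_1 = 13,  s_2 = 9,  s_3 = 4,  s_4 = 2,  s_5 = 8,  s_6 = 7,  s_7 = 10,  s_8 = 1,  s_9 = 11,  s_{10} = 15,  s_{11} = 3,  s_{12} = 5,  s_{13} = 16,  s_{14} = 0,  s_{15} = 14,  s_{16} = 6,  s_{17} = 13.
Since s_{17} = s_1 = 13, the sequence is periodic with period 16.
So s_{307} = s_{1 + ((307-1) mod 16)} = s_3 = 4.

4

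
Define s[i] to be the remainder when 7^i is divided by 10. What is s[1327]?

3

s[1] = 7; s[2] = 9; s[3] = 3; s[4] = 1; s[5] = 7.
The sequence repeats with period 4.
(1327 - 1) mod 4 = 2, so s[1327] = s[3] = 3.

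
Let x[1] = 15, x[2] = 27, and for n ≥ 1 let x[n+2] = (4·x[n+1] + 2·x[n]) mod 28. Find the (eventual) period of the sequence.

48

x[1] = 15; x[2] = 27; x[3] = 26; x[4] = 18; x[5] = 12; x[6] = 0; x[7] = 24; x[8] = 12; x[9] = 12; x[10] = 16; x[11] = 4; x[12] = 20; x[13] = 4; x[14] = 0; x[15] = 8; x[16] = 4; x[17] = 4; x[18] = 24; x[19] = 20; x[20] = 16; x[21] = 20; x[22] = 0; x[23] = 12; x[24] = 20; x[25] = 20; x[26] = 8; x[27] = 16; x[28] = 24; x[29] = 16; x[30] = 0; x[31] = 4; x[32] = 16; x[33] = 16; x[34] = 12; x[35] = 24; x[36] = 8; x[37] = 24; x[38] = 0; x[39] = 20; x[40] = 24; x[41] = 24; x[42] = 4; x[43] = 8; x[44] = 12; x[45] = 8; x[46] = 0; x[47] = 16; x[48] = 8; x[49] = 8; x[50] = 20; x[51] = 12; x[52] = 4; x[53] = 12; x[54] = 0.
Since (x[53], x[54]) = (x[5], x[6]) = (12, 0) (two consecutive terms determine the rest), the sequence is eventually periodic: after a pre-period of length 4 it cycles with period 48.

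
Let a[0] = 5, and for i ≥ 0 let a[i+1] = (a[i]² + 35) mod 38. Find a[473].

6

We have a[0] = 5; a[1] = 22; a[2] = 25; a[3] = 14; a[4] = 3; a[5] = 6; a[6] = 33; a[7] = 22.
Since a[7] = a[1] = 22, the sequence is eventually periodic: after a pre-period of length 1 it cycles with period 6.
For i ≥ 1, a[i] depends only on (i - 1) mod 6. (473 - 1) mod 6 = 4, so a[473] = a[5] = 6.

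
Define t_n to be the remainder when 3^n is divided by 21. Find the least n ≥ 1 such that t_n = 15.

Listing terms: t_0 = 1, t_1 = 3, t_2 = 9, t_3 = 6, t_4 = 18, t_5 = 12, t_6 = 15, t_7 = 3.
Since t_7 = t_1 = 3, the sequence is eventually periodic: after a pre-period of length 1 it cycles with period 6.
The value 15 first appears (with n ≥ 1) at t_6.

6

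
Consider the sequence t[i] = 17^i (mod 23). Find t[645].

20

Computing terms: t[0] = 1; t[1] = 17; t[2] = 13; t[3] = 14; t[4] = 8; t[5] = 21; t[6] = 12; t[7] = 20; t[8] = 18; t[9] = 7; t[10] = 4; t[11] = 22; t[12] = 6; t[13] = 10; t[14] = 9; t[15] = 15; t[16] = 2; t[17] = 11; t[18] = 3; t[19] = 5; t[20] = 16; t[21] = 19; t[22] = 1.
The sequence repeats with period 22.
So t[645] = t[0 + ((645-0) mod 22)] = t[7] = 20.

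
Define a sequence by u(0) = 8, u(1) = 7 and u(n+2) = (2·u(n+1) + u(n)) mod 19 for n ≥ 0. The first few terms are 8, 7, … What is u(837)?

Computing terms: u(0) = 8; u(1) = 7; u(2) = 3; u(3) = 13; u(4) = 10; u(5) = 14; u(6) = 0; u(7) = 14; u(8) = 9; u(9) = 13; u(10) = 16; u(11) = 7; u(12) = 11; u(13) = 10; u(14) = 12; u(15) = 15; u(16) = 4; u(17) = 4; u(18) = 12; u(19) = 9; u(20) = 11; u(21) = 12; u(22) = 16; u(23) = 6; u(24) = 9; u(25) = 5; u(26) = 0; u(27) = 5; u(28) = 10; u(29) = 6; u(30) = 3; u(31) = 12; u(32) = 8; u(33) = 9; u(34) = 7; u(35) = 4; u(36) = 15; u(37) = 15; u(38) = 7; u(39) = 10; u(40) = 8; u(41) = 7.
Since (u(40), u(41)) = (u(0), u(1)) = (8, 7) (two consecutive terms determine the rest), the sequence is periodic with period 40.
So u(837) = u(0 + ((837-0) mod 40)) = u(37) = 15.

15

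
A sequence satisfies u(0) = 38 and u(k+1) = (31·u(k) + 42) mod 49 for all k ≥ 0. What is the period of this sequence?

6

Computing terms: u(0) = 38; u(1) = 44; u(2) = 34; u(3) = 18; u(4) = 12; u(5) = 22; u(6) = 38.
Since u(6) = u(0) = 38, the sequence is periodic with period 6.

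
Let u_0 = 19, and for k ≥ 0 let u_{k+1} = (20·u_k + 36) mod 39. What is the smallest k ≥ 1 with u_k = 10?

Computing terms: u_0 = 19; u_1 = 26; u_2 = 10; u_3 = 2; u_4 = 37; u_5 = 35; u_6 = 34; u_7 = 14; u_8 = 4; u_9 = 38; u_{10} = 16; u_{11} = 5; u_{12} = 19.
The sequence repeats with period 12.
The value 10 first appears (with k ≥ 1) at u_2.

2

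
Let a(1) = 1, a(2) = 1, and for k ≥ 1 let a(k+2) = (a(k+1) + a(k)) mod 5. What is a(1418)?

We have a(1) = 1,  a(2) = 1,  a(3) = 2,  a(4) = 3,  a(5) = 0,  a(6) = 3,  a(7) = 3,  a(8) = 1,  a(9) = 4,  a(10) = 0,  a(11) = 4,  a(12) = 4,  a(13) = 3,  a(14) = 2,  a(15) = 0,  a(16) = 2,  a(17) = 2,  a(18) = 4,  a(19) = 1,  a(20) = 0,  a(21) = 1,  a(22) = 1.
The sequence repeats with period 20.
So a(1418) = a(1 + ((1418-1) mod 20)) = a(18) = 4.

4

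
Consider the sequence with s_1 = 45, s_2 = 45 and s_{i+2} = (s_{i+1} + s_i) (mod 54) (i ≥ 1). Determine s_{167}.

s_1 = 45; s_2 = 45; s_3 = 36; s_4 = 27; s_5 = 9; s_6 = 36; s_7 = 45; s_8 = 27; s_9 = 18; s_{10} = 45; s_{11} = 9; s_{12} = 0; s_{13} = 9; s_{14} = 9; s_{15} = 18; s_{16} = 27; s_{17} = 45; s_{18} = 18; s_{19} = 9; s_{20} = 27; s_{21} = 36; s_{22} = 9; s_{23} = 45; s_{24} = 0; s_{25} = 45; s_{26} = 45.
Since (s_{25}, s_{26}) = (s_1, s_2) = (45, 45) (two consecutive terms determine the rest), the sequence is periodic with period 24.
So s_{167} = s_{1 + ((167-1) mod 24)} = s_{23} = 45.

45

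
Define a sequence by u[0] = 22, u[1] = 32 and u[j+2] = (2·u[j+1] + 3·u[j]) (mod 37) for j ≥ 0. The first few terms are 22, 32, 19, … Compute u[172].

5

We have u[0] = 22; u[1] = 32; u[2] = 19; u[3] = 23; u[4] = 29; u[5] = 16; u[6] = 8; u[7] = 27; u[8] = 4; u[9] = 15; u[10] = 5; u[11] = 18; u[12] = 14; u[13] = 8; u[14] = 21; u[15] = 29; u[16] = 10; u[17] = 33; u[18] = 22; u[19] = 32.
Since (u[18], u[19]) = (u[0], u[1]) = (22, 32) (two consecutive terms determine the rest), the sequence is periodic with period 18.
So u[172] = u[0 + ((172-0) mod 18)] = u[10] = 5.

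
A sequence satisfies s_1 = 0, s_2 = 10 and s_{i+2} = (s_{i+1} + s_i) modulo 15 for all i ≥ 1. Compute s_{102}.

5

Listing terms: s_1 = 0,  s_2 = 10,  s_3 = 10,  s_4 = 5,  s_5 = 0,  s_6 = 5,  s_7 = 5,  s_8 = 10,  s_9 = 0,  s_{10} = 10.
Since (s_9, s_{10}) = (s_1, s_2) = (0, 10) (two consecutive terms determine the rest), the sequence is periodic with period 8.
(102 - 1) mod 8 = 5, so s_{102} = s_6 = 5.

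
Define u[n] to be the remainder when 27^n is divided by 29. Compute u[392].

1

u[0] = 1,  u[1] = 27,  u[2] = 4,  u[3] = 21,  u[4] = 16,  u[5] = 26,  u[6] = 6,  u[7] = 17,  u[8] = 24,  u[9] = 10,  u[10] = 9,  u[11] = 11,  u[12] = 7,  u[13] = 15,  u[14] = 28,  u[15] = 2,  u[16] = 25,  u[17] = 8,  u[18] = 13,  u[19] = 3,  u[20] = 23,  u[21] = 12,  u[22] = 5,  u[23] = 19,  u[24] = 20,  u[25] = 18,  u[26] = 22,  u[27] = 14,  u[28] = 1.
The sequence repeats with period 28.
So u[392] = u[0 + ((392-0) mod 28)] = u[0] = 1.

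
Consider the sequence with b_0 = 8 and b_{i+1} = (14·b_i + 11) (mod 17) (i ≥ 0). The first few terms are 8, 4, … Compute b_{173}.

12

We have b_0 = 8,  b_1 = 4,  b_2 = 16,  b_3 = 14,  b_4 = 3,  b_5 = 2,  b_6 = 5,  b_7 = 13,  b_8 = 6,  b_9 = 10,  b_{10} = 15,  b_{11} = 0,  b_{12} = 11,  b_{13} = 12,  b_{14} = 9,  b_{15} = 1,  b_{16} = 8.
The sequence repeats with period 16.
So b_{173} = b_{0 + ((173-0) mod 16)} = b_{13} = 12.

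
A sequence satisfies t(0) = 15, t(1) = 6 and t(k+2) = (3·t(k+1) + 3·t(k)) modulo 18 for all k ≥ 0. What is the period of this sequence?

3

Computing terms: t(0) = 15; t(1) = 6; t(2) = 9; t(3) = 9; t(4) = 0; t(5) = 9; t(6) = 9.
Since (t(5), t(6)) = (t(2), t(3)) = (9, 9) (two consecutive terms determine the rest), the sequence is eventually periodic: after a pre-period of length 2 it cycles with period 3.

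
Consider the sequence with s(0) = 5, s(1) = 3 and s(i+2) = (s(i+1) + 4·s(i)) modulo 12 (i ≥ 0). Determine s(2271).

7

We have s(0) = 5, s(1) = 3, s(2) = 11, s(3) = 11, s(4) = 7, s(5) = 3, s(6) = 7, s(7) = 7, s(8) = 11, s(9) = 3, s(10) = 11.
Since (s(9), s(10)) = (s(1), s(2)) = (3, 11) (two consecutive terms determine the rest), the sequence is eventually periodic: after a pre-period of length 1 it cycles with period 8.
For i ≥ 1, s(i) depends only on (i - 1) mod 8. (2271 - 1) mod 8 = 6, so s(2271) = s(7) = 7.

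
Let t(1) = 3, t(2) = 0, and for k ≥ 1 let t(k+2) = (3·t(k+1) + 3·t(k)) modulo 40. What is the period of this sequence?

12

We have t(1) = 3; t(2) = 0; t(3) = 9; t(4) = 27; t(5) = 28; t(6) = 5; t(7) = 19; t(8) = 32; t(9) = 33; t(10) = 35; t(11) = 4; t(12) = 37; t(13) = 3; t(14) = 0.
Since (t(13), t(14)) = (t(1), t(2)) = (3, 0) (two consecutive terms determine the rest), the sequence is periodic with period 12.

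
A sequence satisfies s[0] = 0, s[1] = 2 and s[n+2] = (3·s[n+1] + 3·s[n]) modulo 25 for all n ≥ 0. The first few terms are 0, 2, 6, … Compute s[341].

We have s[0] = 0,  s[1] = 2,  s[2] = 6,  s[3] = 24,  s[4] = 15,  s[5] = 17,  s[6] = 21,  s[7] = 14,  s[8] = 5,  s[9] = 7,  s[10] = 11,  s[11] = 4,  s[12] = 20,  s[13] = 22,  s[14] = 1,  s[15] = 19,  s[16] = 10,  s[17] = 12,  s[18] = 16,  s[19] = 9,  s[20] = 0,  s[21] = 2.
Since (s[20], s[21]) = (s[0], s[1]) = (0, 2) (two consecutive terms determine the rest), the sequence is periodic with period 20.
(341 - 0) mod 20 = 1, so s[341] = s[1] = 2.

2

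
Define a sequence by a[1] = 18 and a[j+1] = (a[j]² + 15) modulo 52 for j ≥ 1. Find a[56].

a[1] = 18, a[2] = 27, a[3] = 16, a[4] = 11, a[5] = 32, a[6] = 51, a[7] = 16.
Since a[7] = a[3] = 16, the sequence is eventually periodic: after a pre-period of length 2 it cycles with period 4.
For j ≥ 3, a[j] depends only on (j - 3) mod 4. (56 - 3) mod 4 = 1, so a[56] = a[4] = 11.

11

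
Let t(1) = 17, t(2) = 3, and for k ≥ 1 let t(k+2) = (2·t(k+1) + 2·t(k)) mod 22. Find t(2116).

Listing terms: t(1) = 17, t(2) = 3, t(3) = 18, t(4) = 20, t(5) = 10, t(6) = 16, t(7) = 8, t(8) = 4, t(9) = 2, t(10) = 12, t(11) = 6, t(12) = 14, t(13) = 18, t(14) = 20.
Since (t(13), t(14)) = (t(3), t(4)) = (18, 20) (two consecutive terms determine the rest), the sequence is eventually periodic: after a pre-period of length 2 it cycles with period 10.
For k ≥ 3, t(k) depends only on (k - 3) mod 10. (2116 - 3) mod 10 = 3, so t(2116) = t(6) = 16.

16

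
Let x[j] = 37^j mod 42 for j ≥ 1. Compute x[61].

37

Computing terms: x[1] = 37,  x[2] = 25,  x[3] = 1,  x[4] = 37.
Since x[4] = x[1] = 37, the sequence is periodic with period 3.
So x[61] = x[1 + ((61-1) mod 3)] = x[1] = 37.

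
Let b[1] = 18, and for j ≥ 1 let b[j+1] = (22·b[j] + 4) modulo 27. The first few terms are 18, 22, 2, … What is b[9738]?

26

b[1] = 18,  b[2] = 22,  b[3] = 2,  b[4] = 21,  b[5] = 7,  b[6] = 23,  b[7] = 24,  b[8] = 19,  b[9] = 17,  b[10] = 0,  b[11] = 4,  b[12] = 11,  b[13] = 3,  b[14] = 16,  b[15] = 5,  b[16] = 6,  b[17] = 1,  b[18] = 26,  b[19] = 9,  b[20] = 13,  b[21] = 20,  b[22] = 12,  b[23] = 25,  b[24] = 14,  b[25] = 15,  b[26] = 10,  b[27] = 8,  b[28] = 18.
The sequence repeats with period 27.
So b[9738] = b[1 + ((9738-1) mod 27)] = b[18] = 26.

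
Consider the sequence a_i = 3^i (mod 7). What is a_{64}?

We have a_1 = 3,  a_2 = 2,  a_3 = 6,  a_4 = 4,  a_5 = 5,  a_6 = 1,  a_7 = 3.
The sequence repeats with period 6.
So a_{64} = a_{1 + ((64-1) mod 6)} = a_4 = 4.

4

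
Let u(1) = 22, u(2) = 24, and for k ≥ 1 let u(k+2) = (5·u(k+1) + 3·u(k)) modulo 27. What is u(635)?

Listing terms: u(1) = 22, u(2) = 24, u(3) = 24, u(4) = 3, u(5) = 6, u(6) = 12, u(7) = 24, u(8) = 21, u(9) = 15, u(10) = 3, u(11) = 6.
Since (u(10), u(11)) = (u(4), u(5)) = (3, 6) (two consecutive terms determine the rest), the sequence is eventually periodic: after a pre-period of length 3 it cycles with period 6.
For k ≥ 4, u(k) depends only on (k - 4) mod 6. (635 - 4) mod 6 = 1, so u(635) = u(5) = 6.

6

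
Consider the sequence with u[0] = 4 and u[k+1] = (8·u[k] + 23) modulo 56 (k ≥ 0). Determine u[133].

We have u[0] = 4, u[1] = 55, u[2] = 15, u[3] = 31, u[4] = 47, u[5] = 7, u[6] = 23, u[7] = 39, u[8] = 55.
Since u[8] = u[1] = 55, the sequence is eventually periodic: after a pre-period of length 1 it cycles with period 7.
For k ≥ 1, u[k] depends only on (k - 1) mod 7. (133 - 1) mod 7 = 6, so u[133] = u[7] = 39.

39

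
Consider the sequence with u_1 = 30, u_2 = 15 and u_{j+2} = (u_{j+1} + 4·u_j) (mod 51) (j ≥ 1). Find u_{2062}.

36

Listing terms: u_1 = 30,  u_2 = 15,  u_3 = 33,  u_4 = 42,  u_5 = 21,  u_6 = 36,  u_7 = 18,  u_8 = 9,  u_9 = 30,  u_{10} = 15.
The sequence repeats with period 8.
So u_{2062} = u_{1 + ((2062-1) mod 8)} = u_6 = 36.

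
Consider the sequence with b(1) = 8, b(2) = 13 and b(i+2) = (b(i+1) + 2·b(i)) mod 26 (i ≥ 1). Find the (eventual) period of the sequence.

12

Computing terms: b(1) = 8; b(2) = 13; b(3) = 3; b(4) = 3; b(5) = 9; b(6) = 15; b(7) = 7; b(8) = 11; b(9) = 25; b(10) = 21; b(11) = 19; b(12) = 9; b(13) = 21; b(14) = 13; b(15) = 3.
Since (b(14), b(15)) = (b(2), b(3)) = (13, 3) (two consecutive terms determine the rest), the sequence is eventually periodic: after a pre-period of length 1 it cycles with period 12.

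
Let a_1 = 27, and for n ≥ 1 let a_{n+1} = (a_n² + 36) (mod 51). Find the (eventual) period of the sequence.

Computing terms: a_1 = 27,  a_2 = 0,  a_3 = 36,  a_4 = 6,  a_5 = 21,  a_6 = 18,  a_7 = 3,  a_8 = 45,  a_9 = 21.
Since a_9 = a_5 = 21, the sequence is eventually periodic: after a pre-period of length 4 it cycles with period 4.

4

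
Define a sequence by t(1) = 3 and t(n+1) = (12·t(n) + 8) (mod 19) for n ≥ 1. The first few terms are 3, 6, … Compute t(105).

We have t(1) = 3, t(2) = 6, t(3) = 4, t(4) = 18, t(5) = 15, t(6) = 17, t(7) = 3.
Since t(7) = t(1) = 3, the sequence is periodic with period 6.
(105 - 1) mod 6 = 2, so t(105) = t(3) = 4.

4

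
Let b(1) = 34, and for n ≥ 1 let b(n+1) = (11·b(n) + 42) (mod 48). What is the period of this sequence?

Listing terms: b(1) = 34; b(2) = 32; b(3) = 10; b(4) = 8; b(5) = 34.
Since b(5) = b(1) = 34, the sequence is periodic with period 4.

4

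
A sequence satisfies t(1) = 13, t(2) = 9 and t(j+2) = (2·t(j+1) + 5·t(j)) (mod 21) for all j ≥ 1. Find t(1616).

3

Listing terms: t(1) = 13, t(2) = 9, t(3) = 20, t(4) = 1, t(5) = 18, t(6) = 20, t(7) = 4, t(8) = 3, t(9) = 5, t(10) = 4, t(11) = 12, t(12) = 2, t(13) = 1, t(14) = 12, t(15) = 8, t(16) = 13, t(17) = 3, t(18) = 8, t(19) = 10, t(20) = 18, t(21) = 2, t(22) = 10, t(23) = 9, t(24) = 5, t(25) = 13, t(26) = 9.
The sequence repeats with period 24.
So t(1616) = t(1 + ((1616-1) mod 24)) = t(8) = 3.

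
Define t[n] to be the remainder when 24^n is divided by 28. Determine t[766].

We have t[0] = 1, t[1] = 24, t[2] = 16, t[3] = 20, t[4] = 4, t[5] = 12, t[6] = 8, t[7] = 24.
Since t[7] = t[1] = 24, the sequence is eventually periodic: after a pre-period of length 1 it cycles with period 6.
For n ≥ 1, t[n] depends only on (n - 1) mod 6. (766 - 1) mod 6 = 3, so t[766] = t[4] = 4.

4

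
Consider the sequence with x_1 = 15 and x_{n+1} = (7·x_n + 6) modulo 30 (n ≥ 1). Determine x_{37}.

Computing terms: x_1 = 15, x_2 = 21, x_3 = 3, x_4 = 27, x_5 = 15.
The sequence repeats with period 4.
(37 - 1) mod 4 = 0, so x_{37} = x_1 = 15.

15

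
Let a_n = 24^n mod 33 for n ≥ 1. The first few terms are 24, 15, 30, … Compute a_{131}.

24

a_1 = 24,  a_2 = 15,  a_3 = 30,  a_4 = 27,  a_5 = 21,  a_6 = 9,  a_7 = 18,  a_8 = 3,  a_9 = 6,  a_{10} = 12,  a_{11} = 24.
The sequence repeats with period 10.
(131 - 1) mod 10 = 0, so a_{131} = a_1 = 24.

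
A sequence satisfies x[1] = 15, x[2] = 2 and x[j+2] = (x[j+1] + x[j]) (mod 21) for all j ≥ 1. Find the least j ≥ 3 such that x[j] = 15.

x[1] = 15; x[2] = 2; x[3] = 17; x[4] = 19; x[5] = 15; x[6] = 13; x[7] = 7; x[8] = 20; x[9] = 6; x[10] = 5; x[11] = 11; x[12] = 16; x[13] = 6; x[14] = 1; x[15] = 7; x[16] = 8; x[17] = 15; x[18] = 2.
Since (x[17], x[18]) = (x[1], x[2]) = (15, 2) (two consecutive terms determine the rest), the sequence is periodic with period 16.
The value 15 first appears (with j ≥ 3) at x[5].

5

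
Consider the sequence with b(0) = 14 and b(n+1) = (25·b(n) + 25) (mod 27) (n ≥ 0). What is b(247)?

18

Computing terms: b(0) = 14, b(1) = 24, b(2) = 4, b(3) = 17, b(4) = 18, b(5) = 16, b(6) = 20, b(7) = 12, b(8) = 1, b(9) = 23, b(10) = 6, b(11) = 13, b(12) = 26, b(13) = 0, b(14) = 25, b(15) = 2, b(16) = 21, b(17) = 10, b(18) = 5, b(19) = 15, b(20) = 22, b(21) = 8, b(22) = 9, b(23) = 7, b(24) = 11, b(25) = 3, b(26) = 19, b(27) = 14.
The sequence repeats with period 27.
(247 - 0) mod 27 = 4, so b(247) = b(4) = 18.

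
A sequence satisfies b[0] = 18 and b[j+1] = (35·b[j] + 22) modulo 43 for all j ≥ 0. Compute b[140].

We have b[0] = 18,  b[1] = 7,  b[2] = 9,  b[3] = 36,  b[4] = 35,  b[5] = 0,  b[6] = 22,  b[7] = 18.
Since b[7] = b[0] = 18, the sequence is periodic with period 7.
So b[140] = b[0 + ((140-0) mod 7)] = b[0] = 18.

18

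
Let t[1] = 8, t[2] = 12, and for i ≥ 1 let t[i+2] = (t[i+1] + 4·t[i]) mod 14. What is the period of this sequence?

48

Computing terms: t[1] = 8,  t[2] = 12,  t[3] = 2,  t[4] = 8,  t[5] = 2,  t[6] = 6,  t[7] = 0,  t[8] = 10,  t[9] = 10,  t[10] = 8,  t[11] = 6,  t[12] = 10,  t[13] = 6,  t[14] = 4,  t[15] = 0,  t[16] = 2,  t[17] = 2,  t[18] = 10,  t[19] = 4,  t[20] = 2,  t[21] = 4,  t[22] = 12,  t[23] = 0,  t[24] = 6,  t[25] = 6,  t[26] = 2,  t[27] = 12,  t[28] = 6,  t[29] = 12,  t[30] = 8,  t[31] = 0,  t[32] = 4,  t[33] = 4,  t[34] = 6,  t[35] = 8,  t[36] = 4,  t[37] = 8,  t[38] = 10,  t[39] = 0,  t[40] = 12,  t[41] = 12,  t[42] = 4,  t[43] = 10,  t[44] = 12,  t[45] = 10,  t[46] = 2,  t[47] = 0,  t[48] = 8,  t[49] = 8,  t[50] = 12.
Since (t[49], t[50]) = (t[1], t[2]) = (8, 12) (two consecutive terms determine the rest), the sequence is periodic with period 48.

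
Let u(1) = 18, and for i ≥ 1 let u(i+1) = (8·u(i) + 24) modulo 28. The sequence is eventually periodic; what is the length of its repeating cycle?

7

u(1) = 18, u(2) = 0, u(3) = 24, u(4) = 20, u(5) = 16, u(6) = 12, u(7) = 8, u(8) = 4, u(9) = 0.
Since u(9) = u(2) = 0, the sequence is eventually periodic: after a pre-period of length 1 it cycles with period 7.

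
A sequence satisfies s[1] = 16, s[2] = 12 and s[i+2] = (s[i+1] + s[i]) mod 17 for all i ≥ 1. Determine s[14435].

3

Computing terms: s[1] = 16; s[2] = 12; s[3] = 11; s[4] = 6; s[5] = 0; s[6] = 6; s[7] = 6; s[8] = 12; s[9] = 1; s[10] = 13; s[11] = 14; s[12] = 10; s[13] = 7; s[14] = 0; s[15] = 7; s[16] = 7; s[17] = 14; s[18] = 4; s[19] = 1; s[20] = 5; s[21] = 6; s[22] = 11; s[23] = 0; s[24] = 11; s[25] = 11; s[26] = 5; s[27] = 16; s[28] = 4; s[29] = 3; s[30] = 7; s[31] = 10; s[32] = 0; s[33] = 10; s[34] = 10; s[35] = 3; s[36] = 13; s[37] = 16; s[38] = 12.
The sequence repeats with period 36.
(14435 - 1) mod 36 = 34, so s[14435] = s[35] = 3.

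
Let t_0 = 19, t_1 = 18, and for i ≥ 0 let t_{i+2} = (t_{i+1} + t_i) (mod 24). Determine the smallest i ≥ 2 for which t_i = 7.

Computing terms: t_0 = 19, t_1 = 18, t_2 = 13, t_3 = 7, t_4 = 20, t_5 = 3, t_6 = 23, t_7 = 2, t_8 = 1, t_9 = 3, t_{10} = 4, t_{11} = 7, t_{12} = 11, t_{13} = 18, t_{14} = 5, t_{15} = 23, t_{16} = 4, t_{17} = 3, t_{18} = 7, t_{19} = 10, t_{20} = 17, t_{21} = 3, t_{22} = 20, t_{23} = 23, t_{24} = 19, t_{25} = 18.
Since (t_{24}, t_{25}) = (t_0, t_1) = (19, 18) (two consecutive terms determine the rest), the sequence is periodic with period 24.
The value 7 first appears (with i ≥ 2) at t_3.

3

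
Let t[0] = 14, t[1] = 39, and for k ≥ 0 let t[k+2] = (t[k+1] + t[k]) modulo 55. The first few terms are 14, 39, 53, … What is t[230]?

36

Listing terms: t[0] = 14; t[1] = 39; t[2] = 53; t[3] = 37; t[4] = 35; t[5] = 17; t[6] = 52; t[7] = 14; t[8] = 11; t[9] = 25; t[10] = 36; t[11] = 6; t[12] = 42; t[13] = 48; t[14] = 35; t[15] = 28; t[16] = 8; t[17] = 36; t[18] = 44; t[19] = 25; t[20] = 14; t[21] = 39.
The sequence repeats with period 20.
(230 - 0) mod 20 = 10, so t[230] = t[10] = 36.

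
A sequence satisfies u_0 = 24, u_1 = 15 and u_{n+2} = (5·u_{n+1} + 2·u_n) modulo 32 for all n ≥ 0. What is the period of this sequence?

8

We have u_0 = 24, u_1 = 15, u_2 = 27, u_3 = 5, u_4 = 15, u_5 = 21, u_6 = 7, u_7 = 13, u_8 = 15, u_9 = 5, u_{10} = 23, u_{11} = 29, u_{12} = 31, u_{13} = 21, u_{14} = 7.
Since (u_{13}, u_{14}) = (u_5, u_6) = (21, 7) (two consecutive terms determine the rest), the sequence is eventually periodic: after a pre-period of length 5 it cycles with period 8.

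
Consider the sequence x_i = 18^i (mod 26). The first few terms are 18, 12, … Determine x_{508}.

14

Listing terms: x_1 = 18,  x_2 = 12,  x_3 = 8,  x_4 = 14,  x_5 = 18.
Since x_5 = x_1 = 18, the sequence is periodic with period 4.
(508 - 1) mod 4 = 3, so x_{508} = x_4 = 14.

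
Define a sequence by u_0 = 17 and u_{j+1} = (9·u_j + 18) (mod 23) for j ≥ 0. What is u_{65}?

5

u_0 = 17; u_1 = 10; u_2 = 16; u_3 = 1; u_4 = 4; u_5 = 8; u_6 = 21; u_7 = 0; u_8 = 18; u_9 = 19; u_{10} = 5; u_{11} = 17.
Since u_{11} = u_0 = 17, the sequence is periodic with period 11.
So u_{65} = u_{0 + ((65-0) mod 11)} = u_{10} = 5.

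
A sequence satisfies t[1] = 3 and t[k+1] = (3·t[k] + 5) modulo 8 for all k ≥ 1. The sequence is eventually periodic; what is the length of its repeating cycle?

We have t[1] = 3; t[2] = 6; t[3] = 7; t[4] = 2; t[5] = 3.
Since t[5] = t[1] = 3, the sequence is periodic with period 4.

4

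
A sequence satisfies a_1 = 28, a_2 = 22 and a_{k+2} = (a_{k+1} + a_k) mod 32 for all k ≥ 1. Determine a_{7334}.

We have a_1 = 28; a_2 = 22; a_3 = 18; a_4 = 8; a_5 = 26; a_6 = 2; a_7 = 28; a_8 = 30; a_9 = 26; a_{10} = 24; a_{11} = 18; a_{12} = 10; a_{13} = 28; a_{14} = 6; a_{15} = 2; a_{16} = 8; a_{17} = 10; a_{18} = 18; a_{19} = 28; a_{20} = 14; a_{21} = 10; a_{22} = 24; a_{23} = 2; a_{24} = 26; a_{25} = 28; a_{26} = 22.
Since (a_{25}, a_{26}) = (a_1, a_2) = (28, 22) (two consecutive terms determine the rest), the sequence is periodic with period 24.
(7334 - 1) mod 24 = 13, so a_{7334} = a_{14} = 6.

6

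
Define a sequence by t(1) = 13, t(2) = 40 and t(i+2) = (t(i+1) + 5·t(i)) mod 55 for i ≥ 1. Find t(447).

15

We have t(1) = 13; t(2) = 40; t(3) = 50; t(4) = 30; t(5) = 5; t(6) = 45; t(7) = 15; t(8) = 20; t(9) = 40; t(10) = 30; t(11) = 10; t(12) = 50; t(13) = 45; t(14) = 20; t(15) = 25; t(16) = 15; t(17) = 30; t(18) = 50; t(19) = 35; t(20) = 10; t(21) = 20; t(22) = 15; t(23) = 5; t(24) = 25; t(25) = 50; t(26) = 10; t(27) = 40; t(28) = 35; t(29) = 15; t(30) = 25; t(31) = 45; t(32) = 5; t(33) = 10; t(34) = 35; t(35) = 30; t(36) = 40; t(37) = 25; t(38) = 5; t(39) = 20; t(40) = 45; t(41) = 35; t(42) = 40; t(43) = 50.
Since (t(42), t(43)) = (t(2), t(3)) = (40, 50) (two consecutive terms determine the rest), the sequence is eventually periodic: after a pre-period of length 1 it cycles with period 40.
For i ≥ 2, t(i) depends only on (i - 2) mod 40. (447 - 2) mod 40 = 5, so t(447) = t(7) = 15.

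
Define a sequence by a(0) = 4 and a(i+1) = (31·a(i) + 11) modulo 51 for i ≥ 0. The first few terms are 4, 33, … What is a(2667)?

Computing terms: a(0) = 4,  a(1) = 33,  a(2) = 14,  a(3) = 37,  a(4) = 36,  a(5) = 5,  a(6) = 13,  a(7) = 6,  a(8) = 44,  a(9) = 49,  a(10) = 0,  a(11) = 11,  a(12) = 46,  a(13) = 9,  a(14) = 35,  a(15) = 25,  a(16) = 21,  a(17) = 50,  a(18) = 31,  a(19) = 3,  a(20) = 2,  a(21) = 22,  a(22) = 30,  a(23) = 23,  a(24) = 10,  a(25) = 15,  a(26) = 17,  a(27) = 28,  a(28) = 12,  a(29) = 26,  a(30) = 1,  a(31) = 42,  a(32) = 38,  a(33) = 16,  a(34) = 48,  a(35) = 20,  a(36) = 19,  a(37) = 39,  a(38) = 47,  a(39) = 40,  a(40) = 27,  a(41) = 32,  a(42) = 34,  a(43) = 45,  a(44) = 29,  a(45) = 43,  a(46) = 18,  a(47) = 8,  a(48) = 4.
The sequence repeats with period 48.
So a(2667) = a(0 + ((2667-0) mod 48)) = a(27) = 28.

28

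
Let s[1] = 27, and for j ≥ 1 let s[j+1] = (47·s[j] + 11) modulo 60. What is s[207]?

51

s[1] = 27, s[2] = 20, s[3] = 51, s[4] = 8, s[5] = 27.
The sequence repeats with period 4.
So s[207] = s[1 + ((207-1) mod 4)] = s[3] = 51.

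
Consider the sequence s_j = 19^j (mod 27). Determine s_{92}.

10

We have s_1 = 19, s_2 = 10, s_3 = 1, s_4 = 19.
The sequence repeats with period 3.
(92 - 1) mod 3 = 1, so s_{92} = s_2 = 10.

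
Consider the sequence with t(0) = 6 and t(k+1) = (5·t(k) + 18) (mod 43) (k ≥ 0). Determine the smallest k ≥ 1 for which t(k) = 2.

20

t(0) = 6; t(1) = 5; t(2) = 0; t(3) = 18; t(4) = 22; t(5) = 42; t(6) = 13; t(7) = 40; t(8) = 3; t(9) = 33; t(10) = 11; t(11) = 30; t(12) = 39; t(13) = 41; t(14) = 8; t(15) = 15; t(16) = 7; t(17) = 10; t(18) = 25; t(19) = 14; t(20) = 2; t(21) = 28; t(22) = 29; t(23) = 34; t(24) = 16; t(25) = 12; t(26) = 35; t(27) = 21; t(28) = 37; t(29) = 31; t(30) = 1; t(31) = 23; t(32) = 4; t(33) = 38; t(34) = 36; t(35) = 26; t(36) = 19; t(37) = 27; t(38) = 24; t(39) = 9; t(40) = 20; t(41) = 32; t(42) = 6.
Since t(42) = t(0) = 6, the sequence is periodic with period 42.
The value 2 first appears (with k ≥ 1) at t(20).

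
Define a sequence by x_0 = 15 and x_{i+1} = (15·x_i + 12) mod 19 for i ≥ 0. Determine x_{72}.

15

Listing terms: x_0 = 15, x_1 = 9, x_2 = 14, x_3 = 13, x_4 = 17, x_5 = 1, x_6 = 8, x_7 = 18, x_8 = 16, x_9 = 5, x_{10} = 11, x_{11} = 6, x_{12} = 7, x_{13} = 3, x_{14} = 0, x_{15} = 12, x_{16} = 2, x_{17} = 4, x_{18} = 15.
Since x_{18} = x_0 = 15, the sequence is periodic with period 18.
So x_{72} = x_{0 + ((72-0) mod 18)} = x_0 = 15.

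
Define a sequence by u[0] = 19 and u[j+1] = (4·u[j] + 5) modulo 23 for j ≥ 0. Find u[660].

We have u[0] = 19,  u[1] = 12,  u[2] = 7,  u[3] = 10,  u[4] = 22,  u[5] = 1,  u[6] = 9,  u[7] = 18,  u[8] = 8,  u[9] = 14,  u[10] = 15,  u[11] = 19.
Since u[11] = u[0] = 19, the sequence is periodic with period 11.
So u[660] = u[0 + ((660-0) mod 11)] = u[0] = 19.

19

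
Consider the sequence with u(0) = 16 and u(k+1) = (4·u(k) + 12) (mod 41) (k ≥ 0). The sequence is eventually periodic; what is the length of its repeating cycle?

Listing terms: u(0) = 16; u(1) = 35; u(2) = 29; u(3) = 5; u(4) = 32; u(5) = 17; u(6) = 39; u(7) = 4; u(8) = 28; u(9) = 1; u(10) = 16.
The sequence repeats with period 10.

10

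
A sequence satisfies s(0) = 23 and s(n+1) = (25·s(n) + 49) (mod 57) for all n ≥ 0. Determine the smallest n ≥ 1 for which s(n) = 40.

8

Listing terms: s(0) = 23, s(1) = 54, s(2) = 31, s(3) = 26, s(4) = 15, s(5) = 25, s(6) = 47, s(7) = 27, s(8) = 40, s(9) = 23.
The sequence repeats with period 9.
The value 40 first appears (with n ≥ 1) at s(8).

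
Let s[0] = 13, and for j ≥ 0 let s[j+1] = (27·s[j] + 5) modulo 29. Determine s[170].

18

Computing terms: s[0] = 13,  s[1] = 8,  s[2] = 18,  s[3] = 27,  s[4] = 9,  s[5] = 16,  s[6] = 2,  s[7] = 1,  s[8] = 3,  s[9] = 28,  s[10] = 7,  s[11] = 20,  s[12] = 23,  s[13] = 17,  s[14] = 0,  s[15] = 5,  s[16] = 24,  s[17] = 15,  s[18] = 4,  s[19] = 26,  s[20] = 11,  s[21] = 12,  s[22] = 10,  s[23] = 14,  s[24] = 6,  s[25] = 22,  s[26] = 19,  s[27] = 25,  s[28] = 13.
Since s[28] = s[0] = 13, the sequence is periodic with period 28.
So s[170] = s[0 + ((170-0) mod 28)] = s[2] = 18.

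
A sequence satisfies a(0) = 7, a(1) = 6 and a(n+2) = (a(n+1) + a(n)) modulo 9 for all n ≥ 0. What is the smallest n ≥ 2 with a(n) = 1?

We have a(0) = 7,  a(1) = 6,  a(2) = 4,  a(3) = 1,  a(4) = 5,  a(5) = 6,  a(6) = 2,  a(7) = 8,  a(8) = 1,  a(9) = 0,  a(10) = 1,  a(11) = 1,  a(12) = 2,  a(13) = 3,  a(14) = 5,  a(15) = 8,  a(16) = 4,  a(17) = 3,  a(18) = 7,  a(19) = 1,  a(20) = 8,  a(21) = 0,  a(22) = 8,  a(23) = 8,  a(24) = 7,  a(25) = 6.
Since (a(24), a(25)) = (a(0), a(1)) = (7, 6) (two consecutive terms determine the rest), the sequence is periodic with period 24.
The value 1 first appears (with n ≥ 2) at a(3).

3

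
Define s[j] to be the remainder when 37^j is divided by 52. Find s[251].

45

Listing terms: s[1] = 37, s[2] = 17, s[3] = 5, s[4] = 29, s[5] = 33, s[6] = 25, s[7] = 41, s[8] = 9, s[9] = 21, s[10] = 49, s[11] = 45, s[12] = 1, s[13] = 37.
The sequence repeats with period 12.
So s[251] = s[1 + ((251-1) mod 12)] = s[11] = 45.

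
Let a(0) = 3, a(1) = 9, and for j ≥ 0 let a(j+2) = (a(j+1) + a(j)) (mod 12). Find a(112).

a(0) = 3, a(1) = 9, a(2) = 0, a(3) = 9, a(4) = 9, a(5) = 6, a(6) = 3, a(7) = 9.
The sequence repeats with period 6.
So a(112) = a(0 + ((112-0) mod 6)) = a(4) = 9.

9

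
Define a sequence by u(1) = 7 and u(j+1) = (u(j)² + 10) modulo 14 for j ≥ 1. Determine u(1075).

7

Listing terms: u(1) = 7; u(2) = 3; u(3) = 5; u(4) = 7.
Since u(4) = u(1) = 7, the sequence is periodic with period 3.
So u(1075) = u(1 + ((1075-1) mod 3)) = u(1) = 7.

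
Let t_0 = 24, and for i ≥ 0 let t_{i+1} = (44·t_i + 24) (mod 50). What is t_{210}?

24

t_0 = 24, t_1 = 30, t_2 = 44, t_3 = 10, t_4 = 14, t_5 = 40, t_6 = 34, t_7 = 20, t_8 = 4, t_9 = 0, t_{10} = 24.
The sequence repeats with period 10.
(210 - 0) mod 10 = 0, so t_{210} = t_0 = 24.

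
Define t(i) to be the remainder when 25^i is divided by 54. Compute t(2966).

49

We have t(0) = 1; t(1) = 25; t(2) = 31; t(3) = 19; t(4) = 43; t(5) = 49; t(6) = 37; t(7) = 7; t(8) = 13; t(9) = 1.
The sequence repeats with period 9.
(2966 - 0) mod 9 = 5, so t(2966) = t(5) = 49.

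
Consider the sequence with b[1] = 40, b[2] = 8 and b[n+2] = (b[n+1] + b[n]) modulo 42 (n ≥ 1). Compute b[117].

20

Listing terms: b[1] = 40,  b[2] = 8,  b[3] = 6,  b[4] = 14,  b[5] = 20,  b[6] = 34,  b[7] = 12,  b[8] = 4,  b[9] = 16,  b[10] = 20,  b[11] = 36,  b[12] = 14,  b[13] = 8,  b[14] = 22,  b[15] = 30,  b[16] = 10,  b[17] = 40,  b[18] = 8.
The sequence repeats with period 16.
So b[117] = b[1 + ((117-1) mod 16)] = b[5] = 20.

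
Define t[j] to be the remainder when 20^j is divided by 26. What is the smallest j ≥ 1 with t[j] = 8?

Computing terms: t[0] = 1, t[1] = 20, t[2] = 10, t[3] = 18, t[4] = 22, t[5] = 24, t[6] = 12, t[7] = 6, t[8] = 16, t[9] = 8, t[10] = 4, t[11] = 2, t[12] = 14, t[13] = 20.
Since t[13] = t[1] = 20, the sequence is eventually periodic: after a pre-period of length 1 it cycles with period 12.
The value 8 first appears (with j ≥ 1) at t[9].

9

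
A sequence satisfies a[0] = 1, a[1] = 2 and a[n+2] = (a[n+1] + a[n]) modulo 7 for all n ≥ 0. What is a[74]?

4

Computing terms: a[0] = 1; a[1] = 2; a[2] = 3; a[3] = 5; a[4] = 1; a[5] = 6; a[6] = 0; a[7] = 6; a[8] = 6; a[9] = 5; a[10] = 4; a[11] = 2; a[12] = 6; a[13] = 1; a[14] = 0; a[15] = 1; a[16] = 1; a[17] = 2.
The sequence repeats with period 16.
So a[74] = a[0 + ((74-0) mod 16)] = a[10] = 4.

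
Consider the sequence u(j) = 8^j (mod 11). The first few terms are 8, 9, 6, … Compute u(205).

10

We have u(1) = 8, u(2) = 9, u(3) = 6, u(4) = 4, u(5) = 10, u(6) = 3, u(7) = 2, u(8) = 5, u(9) = 7, u(10) = 1, u(11) = 8.
Since u(11) = u(1) = 8, the sequence is periodic with period 10.
(205 - 1) mod 10 = 4, so u(205) = u(5) = 10.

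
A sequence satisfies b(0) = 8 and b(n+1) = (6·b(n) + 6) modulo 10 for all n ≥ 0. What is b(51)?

4

b(0) = 8; b(1) = 4; b(2) = 0; b(3) = 6; b(4) = 2; b(5) = 8.
Since b(5) = b(0) = 8, the sequence is periodic with period 5.
So b(51) = b(0 + ((51-0) mod 5)) = b(1) = 4.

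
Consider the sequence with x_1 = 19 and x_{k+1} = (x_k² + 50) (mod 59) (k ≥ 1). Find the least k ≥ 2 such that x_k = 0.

14

Listing terms: x_1 = 19; x_2 = 57; x_3 = 54; x_4 = 16; x_5 = 11; x_6 = 53; x_7 = 27; x_8 = 12; x_9 = 17; x_{10} = 44; x_{11} = 39; x_{12} = 37; x_{13} = 3; x_{14} = 0; x_{15} = 50; x_{16} = 13; x_{17} = 42; x_{18} = 44.
Since x_{18} = x_{10} = 44, the sequence is eventually periodic: after a pre-period of length 9 it cycles with period 8.
The value 0 first appears (with k ≥ 2) at x_{14}.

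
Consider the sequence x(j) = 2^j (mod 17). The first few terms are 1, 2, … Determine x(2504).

1

Listing terms: x(0) = 1; x(1) = 2; x(2) = 4; x(3) = 8; x(4) = 16; x(5) = 15; x(6) = 13; x(7) = 9; x(8) = 1.
The sequence repeats with period 8.
(2504 - 0) mod 8 = 0, so x(2504) = x(0) = 1.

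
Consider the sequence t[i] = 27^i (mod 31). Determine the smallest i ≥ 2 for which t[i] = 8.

4

We have t[1] = 27,  t[2] = 16,  t[3] = 29,  t[4] = 8,  t[5] = 30,  t[6] = 4,  t[7] = 15,  t[8] = 2,  t[9] = 23,  t[10] = 1,  t[11] = 27.
Since t[11] = t[1] = 27, the sequence is periodic with period 10.
The value 8 first appears (with i ≥ 2) at t[4].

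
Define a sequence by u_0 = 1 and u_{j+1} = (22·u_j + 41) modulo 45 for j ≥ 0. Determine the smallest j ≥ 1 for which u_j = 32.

2

Computing terms: u_0 = 1, u_1 = 18, u_2 = 32, u_3 = 25, u_4 = 6, u_5 = 38, u_6 = 22, u_7 = 30, u_8 = 26, u_9 = 28, u_{10} = 27, u_{11} = 5, u_{12} = 16, u_{13} = 33, u_{14} = 2, u_{15} = 40, u_{16} = 21, u_{17} = 8, u_{18} = 37, u_{19} = 0, u_{20} = 41, u_{21} = 43, u_{22} = 42, u_{23} = 20, u_{24} = 31, u_{25} = 3, u_{26} = 17, u_{27} = 10, u_{28} = 36, u_{29} = 23, u_{30} = 7, u_{31} = 15, u_{32} = 11, u_{33} = 13, u_{34} = 12, u_{35} = 35, u_{36} = 1.
Since u_{36} = u_0 = 1, the sequence is periodic with period 36.
The value 32 first appears (with j ≥ 1) at u_2.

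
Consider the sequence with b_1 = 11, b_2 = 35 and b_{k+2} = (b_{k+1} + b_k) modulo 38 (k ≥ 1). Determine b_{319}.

Listing terms: b_1 = 11, b_2 = 35, b_3 = 8, b_4 = 5, b_5 = 13, b_6 = 18, b_7 = 31, b_8 = 11, b_9 = 4, b_{10} = 15, b_{11} = 19, b_{12} = 34, b_{13} = 15, b_{14} = 11, b_{15} = 26, b_{16} = 37, b_{17} = 25, b_{18} = 24, b_{19} = 11, b_{20} = 35.
The sequence repeats with period 18.
(319 - 1) mod 18 = 12, so b_{319} = b_{13} = 15.

15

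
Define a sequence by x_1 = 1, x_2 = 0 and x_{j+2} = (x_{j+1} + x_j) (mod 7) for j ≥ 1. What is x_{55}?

Computing terms: x_1 = 1, x_2 = 0, x_3 = 1, x_4 = 1, x_5 = 2, x_6 = 3, x_7 = 5, x_8 = 1, x_9 = 6, x_{10} = 0, x_{11} = 6, x_{12} = 6, x_{13} = 5, x_{14} = 4, x_{15} = 2, x_{16} = 6, x_{17} = 1, x_{18} = 0.
The sequence repeats with period 16.
So x_{55} = x_{1 + ((55-1) mod 16)} = x_7 = 5.

5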